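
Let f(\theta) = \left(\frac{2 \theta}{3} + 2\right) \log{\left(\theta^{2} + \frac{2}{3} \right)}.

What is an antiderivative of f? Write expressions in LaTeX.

An antiderivative is F(\theta) = \frac{\theta^{2} \log{\left(\theta^{2} + \frac{2}{3} \right)}}{3} - \frac{\theta^{2}}{3} + 2 \theta \log{\left(\theta^{2} + \frac{2}{3} \right)} - 4 \theta + \frac{2 \log{\left(\theta^{2} + \frac{2}{3} \right)}}{9} + \frac{4 \sqrt{6} \operatorname{atan}{\left(\frac{\sqrt{6} \theta}{2} \right)}}{3}.

For F(\theta) to be correct the identity F'(\theta) - f(\theta) = 0 must hold.
Check: d/d\theta[\frac{\theta^{2} \log{\left(\theta^{2} + \frac{2}{3} \right)}}{3} - \frac{\theta^{2}}{3} + 2 \theta \log{\left(\theta^{2} + \frac{2}{3} \right)} - 4 \theta + \frac{2 \log{\left(\theta^{2} + \frac{2}{3} \right)}}{9} + \frac{4 \sqrt{6} \operatorname{atan}{\left(\frac{\sqrt{6} \theta}{2} \right)}}{3}] = \frac{2 \theta \log{\left(\theta^{2} + \frac{2}{3} \right)}}{3} + 2 \log{\left(\theta^{2} + \frac{2}{3} \right)}, which equals f(\theta).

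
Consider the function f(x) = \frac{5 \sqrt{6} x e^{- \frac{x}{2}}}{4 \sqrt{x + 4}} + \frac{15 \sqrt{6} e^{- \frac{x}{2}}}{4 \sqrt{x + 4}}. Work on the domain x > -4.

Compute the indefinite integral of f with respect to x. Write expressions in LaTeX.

f has the shape u'v + uv' for u = - 5 \sqrt{\frac{3 x}{2} + 6} and v = e^{- \frac{x}{2}} — it is the derivative of the product u*v.
Check: d/dx[- \frac{5 \sqrt{6} \sqrt{x + 4} e^{- \frac{x}{2}}}{2}] = \frac{\left(5 \sqrt{6} x + 15 \sqrt{6}\right) e^{- \frac{x}{2}}}{4 \sqrt{x + 4}}, which equals f(x).

F(x) = - \frac{5 \sqrt{6} \sqrt{x + 4} e^{- \frac{x}{2}}}{2} + C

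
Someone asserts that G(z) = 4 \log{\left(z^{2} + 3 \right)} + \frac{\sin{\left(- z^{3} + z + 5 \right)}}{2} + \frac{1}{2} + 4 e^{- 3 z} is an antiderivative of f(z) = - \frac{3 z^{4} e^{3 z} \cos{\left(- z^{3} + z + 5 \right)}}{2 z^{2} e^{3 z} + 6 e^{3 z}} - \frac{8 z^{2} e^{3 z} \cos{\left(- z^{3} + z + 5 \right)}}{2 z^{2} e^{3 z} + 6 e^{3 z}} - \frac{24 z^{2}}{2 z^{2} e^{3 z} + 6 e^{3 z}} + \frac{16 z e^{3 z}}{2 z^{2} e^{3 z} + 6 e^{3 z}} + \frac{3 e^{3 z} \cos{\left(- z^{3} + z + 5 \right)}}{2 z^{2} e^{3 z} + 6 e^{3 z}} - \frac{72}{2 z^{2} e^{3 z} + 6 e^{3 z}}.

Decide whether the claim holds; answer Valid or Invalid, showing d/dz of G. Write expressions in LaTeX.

d/dz[G] = \frac{- 3 z^{4} e^{3 z} \cos{\left(- z^{3} + z + 5 \right)} - 8 z^{2} e^{3 z} \cos{\left(- z^{3} + z + 5 \right)} - 24 z^{2} + 16 z e^{3 z} + 3 e^{3 z} \cos{\left(- z^{3} + z + 5 \right)} - 72}{2 z^{2} e^{3 z} + 6 e^{3 z}}
This equals f(z) exactly, so the claim holds.

Valid. The derivative of G reproduces f.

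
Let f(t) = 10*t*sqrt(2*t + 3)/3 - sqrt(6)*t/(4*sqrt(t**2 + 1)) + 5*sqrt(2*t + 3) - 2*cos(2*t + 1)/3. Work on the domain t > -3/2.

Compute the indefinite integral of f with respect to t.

Integrate term by term and add the pieces.
Check: d/dt[4*t**2*sqrt(2*t + 3)/3 + 4*t*sqrt(2*t + 3) + 3*sqrt(2*t + 3) - sqrt(6)*sqrt(t**2 + 1)/4 - sin(2*t + 1)/3] = (80*t**2*sqrt(t**2 + 1) - 3*sqrt(6)*t*sqrt(2*t + 3) + 240*t*sqrt(t**2 + 1) - 8*sqrt(2*t + 3)*sqrt(t**2 + 1)*cos(2*t + 1) + 180*sqrt(t**2 + 1))/(12*sqrt(2*t + 3)*sqrt(t**2 + 1)), which equals f(t).

F(t) = 4*t**2*sqrt(2*t + 3)/3 + 4*t*sqrt(2*t + 3) + 3*sqrt(2*t + 3) - sqrt(6)*sqrt(t**2 + 1)/4 - sin(2*t + 1)/3 + C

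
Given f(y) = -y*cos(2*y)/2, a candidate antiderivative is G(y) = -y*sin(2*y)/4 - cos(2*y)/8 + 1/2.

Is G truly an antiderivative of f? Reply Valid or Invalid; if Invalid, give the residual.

Valid: G'(y) = f(y).

d/dy[G] = -y*cos(2*y)/2
This equals f(y) exactly, so the claim holds.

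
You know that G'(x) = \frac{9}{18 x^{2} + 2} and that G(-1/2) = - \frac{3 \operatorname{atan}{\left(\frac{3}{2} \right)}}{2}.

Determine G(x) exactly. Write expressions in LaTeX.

Recover the given G'(x) by differentiating a candidate G(x); any mismatch rules it out.
A general antiderivative is \frac{3 \operatorname{atan}{\left(3 x \right)}}{2} + C.
The condition gives C = - \frac{3 \operatorname{atan}{\left(\frac{3}{2} \right)}}{2} - (- \frac{3 \operatorname{atan}{\left(\frac{3}{2} \right)}}{2}) = 0.
So G(x) = \frac{3 \operatorname{atan}{\left(3 x \right)}}{2}.
Check: d/dx[\frac{3 \operatorname{atan}{\left(3 x \right)}}{2}] = \frac{9}{18 x^{2} + 2} = G'(x).

G(x) = \frac{3 \operatorname{atan}{\left(3 x \right)}}{2}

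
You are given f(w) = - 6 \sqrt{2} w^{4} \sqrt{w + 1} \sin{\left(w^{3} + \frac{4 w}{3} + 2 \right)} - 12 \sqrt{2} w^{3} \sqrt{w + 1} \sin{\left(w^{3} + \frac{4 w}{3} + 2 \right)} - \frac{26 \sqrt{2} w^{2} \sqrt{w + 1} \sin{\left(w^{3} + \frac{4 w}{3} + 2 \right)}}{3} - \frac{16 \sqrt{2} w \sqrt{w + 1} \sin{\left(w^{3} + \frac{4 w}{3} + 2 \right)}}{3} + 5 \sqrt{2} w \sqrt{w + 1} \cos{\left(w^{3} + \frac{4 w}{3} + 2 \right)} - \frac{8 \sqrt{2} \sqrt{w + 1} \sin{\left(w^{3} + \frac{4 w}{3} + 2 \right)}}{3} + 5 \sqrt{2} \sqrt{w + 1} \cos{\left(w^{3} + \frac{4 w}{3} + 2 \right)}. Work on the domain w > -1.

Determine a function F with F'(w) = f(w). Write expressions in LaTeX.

An antiderivative is F(w) = 2 \sqrt{2} \left(w + 1\right)^{\frac{5}{2}} \cos{\left(w^{3} + \frac{4 w}{3} + 2 \right)}.

Recognize the product-rule pattern: f = u'v + uv' with u = \frac{\left(2 w + 2\right)^{\frac{5}{2}}}{2}, v = \cos{\left(w^{3} + \frac{4 w}{3} + 2 \right)}, so integration by parts undoes it.
Check: d/dw[2 \sqrt{2} \left(w + 1\right)^{\frac{5}{2}} \cos{\left(w^{3} + \frac{4 w}{3} + 2 \right)}] = - 6 \sqrt{2} w^{4} \sqrt{w + 1} \sin{\left(w^{3} + \frac{4 w}{3} + 2 \right)} - 12 \sqrt{2} w^{3} \sqrt{w + 1} \sin{\left(w^{3} + \frac{4 w}{3} + 2 \right)} - \frac{26 \sqrt{2} w^{2} \sqrt{w + 1} \sin{\left(w^{3} + \frac{4 w}{3} + 2 \right)}}{3} - \frac{16 \sqrt{2} w \sqrt{w + 1} \sin{\left(w^{3} + \frac{4 w}{3} + 2 \right)}}{3} + 5 \sqrt{2} w \sqrt{w + 1} \cos{\left(w^{3} + \frac{4 w}{3} + 2 \right)} - \frac{8 \sqrt{2} \sqrt{w + 1} \sin{\left(w^{3} + \frac{4 w}{3} + 2 \right)}}{3} + 5 \sqrt{2} \sqrt{w + 1} \cos{\left(w^{3} + \frac{4 w}{3} + 2 \right)} = f(w).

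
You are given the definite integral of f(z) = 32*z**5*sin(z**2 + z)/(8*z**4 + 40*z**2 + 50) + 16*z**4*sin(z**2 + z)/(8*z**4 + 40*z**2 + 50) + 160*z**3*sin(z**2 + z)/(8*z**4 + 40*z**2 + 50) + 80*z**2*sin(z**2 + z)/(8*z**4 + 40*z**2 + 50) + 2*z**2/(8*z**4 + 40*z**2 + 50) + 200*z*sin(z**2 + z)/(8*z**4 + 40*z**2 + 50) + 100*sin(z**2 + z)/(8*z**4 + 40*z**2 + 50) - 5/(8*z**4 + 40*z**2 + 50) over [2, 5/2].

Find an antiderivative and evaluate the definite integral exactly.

Antiderivative: F(z) = (-z - 4*(2*z**2 + 5)*cos(z**2 + z))/(2*(2*z**2 + 5)); value = 1/182 - 2*cos(35/4) + 2*cos(6)

The integrand splits into summands that can be handled one at a time.
F(z) = (-z - 4*(2*z**2 + 5)*cos(z**2 + z))/(2*(2*z**2 + 5)) is an antiderivative of f.
Check: d/dz[(-z - 4*(2*z**2 + 5)*cos(z**2 + z))/(2*(2*z**2 + 5))] = (32*z**5*sin(z**2 + z) + 16*z**4*sin(z**2 + z) + 160*z**3*sin(z**2 + z) + 80*z**2*sin(z**2 + z) + 2*z**2 + 200*z*sin(z**2 + z) + 100*sin(z**2 + z) - 5)/(8*z**4 + 40*z**2 + 50), which equals f(z).
F(5/2) = -1/14 - 2*cos(35/4); F(2) = -2*cos(6) - 1/13.
Integral = F(5/2) - F(2) = 1/182 - 2*cos(35/4) + 2*cos(6).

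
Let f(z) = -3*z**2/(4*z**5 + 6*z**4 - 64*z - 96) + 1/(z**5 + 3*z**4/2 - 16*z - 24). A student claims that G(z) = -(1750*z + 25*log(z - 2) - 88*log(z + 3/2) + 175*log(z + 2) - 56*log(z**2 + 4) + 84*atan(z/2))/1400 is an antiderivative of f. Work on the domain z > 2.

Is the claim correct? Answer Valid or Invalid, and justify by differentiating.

Invalid: d/dz[G] - f = -5/4, which is not 0.

d/dz[G] = (-10*z**5 - 15*z**4 - 6*z**2 + 160*z + 248)/(8*z**5 + 12*z**4 - 128*z - 192)
d/dz[G] - f(z) = -5/4 != 0.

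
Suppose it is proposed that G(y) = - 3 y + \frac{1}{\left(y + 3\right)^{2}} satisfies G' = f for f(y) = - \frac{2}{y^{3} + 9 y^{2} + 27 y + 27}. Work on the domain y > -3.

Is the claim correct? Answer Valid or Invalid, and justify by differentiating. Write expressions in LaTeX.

d/dy[G] = \frac{- 3 y^{3} - 27 y^{2} - 81 y - 83}{y^{3} + 9 y^{2} + 27 y + 27}
d/dy[G] - f(y) = -3 != 0.

Invalid: d/dy[G] - f = -3, which is not 0.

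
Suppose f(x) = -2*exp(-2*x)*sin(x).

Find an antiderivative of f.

An antiderivative is F(x) = (4*sin(x) + 2*cos(x))*exp(-2*x)/5.

For F(x) to be correct the identity F'(x) - f(x) = 0 must hold.
Check: d/dx[(4*sin(x) + 2*cos(x))*exp(-2*x)/5] = -2*exp(-2*x)*sin(x) = f(x).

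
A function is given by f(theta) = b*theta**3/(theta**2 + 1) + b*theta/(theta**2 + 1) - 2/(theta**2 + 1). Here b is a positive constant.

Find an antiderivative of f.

An antiderivative is F(theta) = (b*theta**2 - 4*atan(theta))/2.

Integrate term by term and add the pieces.
Check: d/dtheta[(b*theta**2 - 4*atan(theta))/2] = (b*theta**3 + b*theta - 2)/(theta**2 + 1), which equals f(theta).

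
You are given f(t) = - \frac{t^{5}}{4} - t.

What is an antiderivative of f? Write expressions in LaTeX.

An antiderivative is F(t) = - \frac{t^{6}}{24} - \frac{t^{2}}{2}.

The integrand splits into summands that can be handled one at a time.
Check: d/dt[- \frac{t^{6}}{24} - \frac{t^{2}}{2}] = - \frac{t^{5}}{4} - t = f(t).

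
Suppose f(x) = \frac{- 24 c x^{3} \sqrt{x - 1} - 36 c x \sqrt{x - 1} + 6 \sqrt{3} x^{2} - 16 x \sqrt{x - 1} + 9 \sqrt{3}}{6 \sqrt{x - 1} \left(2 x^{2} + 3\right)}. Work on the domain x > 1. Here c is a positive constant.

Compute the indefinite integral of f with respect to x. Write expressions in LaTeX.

F(x) = - c x^{2} + \sqrt{3 x - 3} - \frac{2 \log{\left(x^{2} + \frac{3}{2} \right)}}{3} + C

Recover f(x) by differentiating a candidate F(x); any mismatch rules it out.
Check: d/dx[- c x^{2} + \sqrt{3 x - 3} - \frac{2 \log{\left(x^{2} + \frac{3}{2} \right)}}{3}] = \frac{- 24 c x^{3} \sqrt{x - 1} - 36 c x \sqrt{x - 1} + 6 \sqrt{3} x^{2} - 16 x \sqrt{x - 1} + 9 \sqrt{3}}{12 x^{2} \sqrt{x - 1} + 18 \sqrt{x - 1}}, which equals f(x).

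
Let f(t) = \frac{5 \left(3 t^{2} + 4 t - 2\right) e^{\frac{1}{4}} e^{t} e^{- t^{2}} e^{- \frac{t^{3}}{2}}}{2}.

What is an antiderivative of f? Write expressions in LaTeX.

The substitution u = - \frac{t^{3}}{2} - t^{2} + t + \frac{1}{4} works: f is exactly (dF/du)*(du/dt) for that inner function.
Check: d/dt[- 5 e^{- \frac{t^{3}}{2} - t^{2} + t + \frac{1}{4}}] = \frac{\left(15 t^{2} + 20 t - 10\right) e^{\frac{1}{4}} e^{t} e^{- t^{2}} e^{- \frac{t^{3}}{2}}}{2}, which equals f(t).

An antiderivative is F(t) = - 5 e^{- \frac{t^{3}}{2} - t^{2} + t + \frac{1}{4}}.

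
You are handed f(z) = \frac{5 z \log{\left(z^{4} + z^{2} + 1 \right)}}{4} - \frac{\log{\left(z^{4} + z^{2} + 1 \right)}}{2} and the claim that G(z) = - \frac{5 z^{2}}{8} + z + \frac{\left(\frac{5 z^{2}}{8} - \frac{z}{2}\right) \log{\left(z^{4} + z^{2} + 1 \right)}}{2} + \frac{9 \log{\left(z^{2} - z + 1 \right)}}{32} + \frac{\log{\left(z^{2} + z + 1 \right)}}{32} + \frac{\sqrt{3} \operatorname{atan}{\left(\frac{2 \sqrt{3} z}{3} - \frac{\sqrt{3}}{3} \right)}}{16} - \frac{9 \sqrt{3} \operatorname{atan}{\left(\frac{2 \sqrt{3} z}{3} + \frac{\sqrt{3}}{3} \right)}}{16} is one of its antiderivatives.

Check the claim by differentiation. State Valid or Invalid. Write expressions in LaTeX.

Invalid: d/dz[G] - f = - \frac{5 z \log{\left(z^{4} + z^{2} + 1 \right)}}{8} + \frac{\log{\left(z^{4} + z^{2} + 1 \right)}}{4}, which is not 0.

d/dz[G] = \frac{5 z \log{\left(z^{4} + z^{2} + 1 \right)}}{8} - \frac{\log{\left(z^{4} + z^{2} + 1 \right)}}{4}
d/dz[G] - f(z) = - \frac{5 z \log{\left(z^{4} + z^{2} + 1 \right)}}{8} + \frac{\log{\left(z^{4} + z^{2} + 1 \right)}}{4} != 0.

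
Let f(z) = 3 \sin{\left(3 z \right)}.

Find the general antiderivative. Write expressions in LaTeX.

Check any antiderivative F(z) by computing F'(z) and comparing it with f(z).
Check: d/dz[- \cos{\left(3 z \right)}] = 3 \sin{\left(3 z \right)} = f(z).

F(z) = - \cos{\left(3 z \right)} + C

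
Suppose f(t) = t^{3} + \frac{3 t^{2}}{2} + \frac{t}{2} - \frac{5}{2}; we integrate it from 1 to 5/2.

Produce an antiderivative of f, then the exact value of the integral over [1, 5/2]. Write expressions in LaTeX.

Antiderivative: F(t) = \frac{t^{4}}{4} + \frac{t^{3}}{2} + \frac{t^{2}}{4} - \frac{5 t}{2}; value = \frac{921}{64}

Integrate term by term and add the pieces.
F(t) = \frac{t^{4}}{4} + \frac{t^{3}}{2} + \frac{t^{2}}{4} - \frac{5 t}{2} is an antiderivative of f.
Check: d/dt[\frac{t^{4}}{4} + \frac{t^{3}}{2} + \frac{t^{2}}{4} - \frac{5 t}{2}] = t^{3} + \frac{3 t^{2}}{2} + \frac{t}{2} - \frac{5}{2} = f(t).
F(5/2) = \frac{825}{64}; F(1) = - \frac{3}{2}.
Integral = F(5/2) - F(1) = \frac{921}{64}.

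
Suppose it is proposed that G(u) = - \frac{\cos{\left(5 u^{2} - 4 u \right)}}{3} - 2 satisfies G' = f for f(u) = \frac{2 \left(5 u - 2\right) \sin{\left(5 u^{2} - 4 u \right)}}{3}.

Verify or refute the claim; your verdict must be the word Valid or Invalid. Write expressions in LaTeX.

d/du[G] = \frac{10 u \sin{\left(5 u^{2} - 4 u \right)}}{3} - \frac{4 \sin{\left(5 u^{2} - 4 u \right)}}{3}
This equals f(u) exactly, so the claim holds.

Valid - the claim checks out under differentiation.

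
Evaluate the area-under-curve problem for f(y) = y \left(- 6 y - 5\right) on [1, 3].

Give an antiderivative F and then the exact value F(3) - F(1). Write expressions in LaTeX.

Any candidate F(y) must reproduce f(y) exactly when differentiated.
F(y) = \frac{- 4 y^{3} - 5 y^{2} - 1}{2} is an antiderivative of f.
Check: d/dy[\frac{- 4 y^{3} - 5 y^{2} - 1}{2}] = - 6 y^{2} - 5 y, which equals f(y).
F(3) = -77; F(1) = -5.
Integral = F(3) - F(1) = -72.

Antiderivative: F(y) = \frac{- 4 y^{3} - 5 y^{2} - 1}{2}; value = -72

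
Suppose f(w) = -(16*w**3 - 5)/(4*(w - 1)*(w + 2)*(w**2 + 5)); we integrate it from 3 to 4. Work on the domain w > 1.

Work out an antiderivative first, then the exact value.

Factor the denominator (4*(w - 1)*(w + 2)*(w**2 + 5)) and decompose: f = -5*(113*w - 73)/(216*(w**2 + 5)) - 133/(108*(w + 2)) - 11/(72*(w - 1)); each piece integrates to a log, atan, or power term.
F(w) = -11*log(w - 1)/72 - 133*log(w + 2)/108 - 565*log(w**2 + 5)/432 + 73*sqrt(5)*atan(sqrt(5)*w/5)/216 is an antiderivative of f.
Check: d/dw[-11*log(w - 1)/72 - 133*log(w + 2)/108 - 565*log(w**2 + 5)/432 + 73*sqrt(5)*atan(sqrt(5)*w/5)/216] = (5 - 16*w**3)/(4*w**4 + 4*w**3 + 12*w**2 + 20*w - 40), which equals f(w).
F(4) = -565*log(21)/432 - 133*log(6)/108 - 11*log(3)/72 + 73*sqrt(5)*atan(4*sqrt(5)/5)/216; F(3) = -565*log(14)/432 - 133*log(5)/108 - 11*log(2)/72 + 73*sqrt(5)*atan(3*sqrt(5)/5)/216.
Integral = F(4) - F(3) = -565*log(21)/432 - 133*log(6)/108 - 73*sqrt(5)*atan(3*sqrt(5)/5)/216 - 11*log(3)/72 + 11*log(2)/72 + 73*sqrt(5)*atan(4*sqrt(5)/5)/216 + 133*log(5)/108 + 565*log(14)/432.

Antiderivative: F(w) = -11*log(w - 1)/72 - 133*log(w + 2)/108 - 565*log(w**2 + 5)/432 + 73*sqrt(5)*atan(sqrt(5)*w/5)/216; value = -565*log(21)/432 - 133*log(6)/108 - 73*sqrt(5)*atan(3*sqrt(5)/5)/216 - 11*log(3)/72 + 11*log(2)/72 + 73*sqrt(5)*atan(4*sqrt(5)/5)/216 + 133*log(5)/108 + 565*log(14)/432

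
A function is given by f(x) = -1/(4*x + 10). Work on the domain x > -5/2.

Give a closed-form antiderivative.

An antiderivative is F(x) = -log(x + 5/2)/4.

Since d/dx undoes antidifferentiation here, F'(x) = f(x) is required of F(x).
Check: d/dx[-log(x + 5/2)/4] = -1/(4*x + 10) = f(x).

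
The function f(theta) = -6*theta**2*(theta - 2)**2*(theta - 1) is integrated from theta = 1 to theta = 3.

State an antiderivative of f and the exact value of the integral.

Antiderivative: F(theta) = theta**3*(2 - theta)**3; value = -28

The substitution u = -theta**2 + 2*theta works: f is exactly (dF/du)*(du/dtheta) for that inner function.
F(theta) = theta**3*(2 - theta)**3 is an antiderivative of f.
Check: d/dtheta[theta**3*(2 - theta)**3] = -6*theta**5 + 30*theta**4 - 48*theta**3 + 24*theta**2, which equals f(theta).
F(3) = -27; F(1) = 1.
Integral = F(3) - F(1) = -28.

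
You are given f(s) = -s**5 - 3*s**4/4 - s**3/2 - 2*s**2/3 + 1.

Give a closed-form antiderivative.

Integrate term by term and add the pieces.
Check: d/ds[-s**6/6 - 3*s**5/20 - s**4/8 - 2*s**3/9 + s] = -s**5 - 3*s**4/4 - s**3/2 - 2*s**2/3 + 1 = f(s).

An antiderivative is F(s) = -s**6/6 - 3*s**5/20 - s**4/8 - 2*s**3/9 + s.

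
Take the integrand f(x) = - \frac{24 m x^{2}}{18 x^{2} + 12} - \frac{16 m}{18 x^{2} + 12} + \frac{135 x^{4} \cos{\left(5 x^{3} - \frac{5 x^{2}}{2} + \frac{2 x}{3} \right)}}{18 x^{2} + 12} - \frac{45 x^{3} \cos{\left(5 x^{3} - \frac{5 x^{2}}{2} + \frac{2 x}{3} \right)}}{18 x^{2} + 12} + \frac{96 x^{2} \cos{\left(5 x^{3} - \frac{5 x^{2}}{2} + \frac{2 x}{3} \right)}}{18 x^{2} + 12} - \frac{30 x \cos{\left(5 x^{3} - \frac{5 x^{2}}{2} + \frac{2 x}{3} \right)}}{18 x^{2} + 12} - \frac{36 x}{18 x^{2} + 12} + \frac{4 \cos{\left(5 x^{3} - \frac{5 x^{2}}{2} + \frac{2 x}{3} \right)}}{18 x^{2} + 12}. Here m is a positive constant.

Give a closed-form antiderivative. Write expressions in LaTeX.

An antiderivative is F(x) = - \frac{8 m x + 6 \log{\left(3 x^{2} + 2 \right)} - 3 \sin{\left(5 x^{3} - \frac{5 x^{2}}{2} + \frac{2 x}{3} \right)}}{6}.

The integrand splits into summands that can be handled one at a time.
Check: d/dx[- \frac{8 m x + 6 \log{\left(3 x^{2} + 2 \right)} - 3 \sin{\left(5 x^{3} - \frac{5 x^{2}}{2} + \frac{2 x}{3} \right)}}{6}] = \frac{- 24 m x^{2} - 16 m + 135 x^{4} \cos{\left(5 x^{3} - \frac{5 x^{2}}{2} + \frac{2 x}{3} \right)} - 45 x^{3} \cos{\left(5 x^{3} - \frac{5 x^{2}}{2} + \frac{2 x}{3} \right)} + 96 x^{2} \cos{\left(5 x^{3} - \frac{5 x^{2}}{2} + \frac{2 x}{3} \right)} - 30 x \cos{\left(5 x^{3} - \frac{5 x^{2}}{2} + \frac{2 x}{3} \right)} - 36 x + 4 \cos{\left(5 x^{3} - \frac{5 x^{2}}{2} + \frac{2 x}{3} \right)}}{18 x^{2} + 12}, which equals f(x).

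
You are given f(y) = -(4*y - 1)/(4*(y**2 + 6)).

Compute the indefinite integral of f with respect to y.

Whatever form F(y) takes, F'(y) = f(y) is non-negotiable.
Check: d/dy[(-12*log(y**2 + 6) + sqrt(6)*atan(sqrt(6)*y/6))/24] = (1 - 4*y)/(4*y**2 + 24), which equals f(y).

F(y) = (-12*log(y**2 + 6) + sqrt(6)*atan(sqrt(6)*y/6))/24 + C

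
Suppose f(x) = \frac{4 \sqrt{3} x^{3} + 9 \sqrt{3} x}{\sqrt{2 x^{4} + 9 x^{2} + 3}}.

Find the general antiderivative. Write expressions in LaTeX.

F(x) = \sqrt{3} \sqrt{2 x^{4} + 9 x^{2} + 3} + C

f matches the chain-rule pattern g'(h)*h' with inner function h(x) = \frac{2 x^{4}}{3} + 3 x^{2} + 1; substituting u = h(x) collapses the integral.
Check: d/dx[\sqrt{3} \sqrt{2 x^{4} + 9 x^{2} + 3}] = \frac{4 \sqrt{3} x^{3} + 9 \sqrt{3} x}{\sqrt{2 x^{4} + 9 x^{2} + 3}} = f(x).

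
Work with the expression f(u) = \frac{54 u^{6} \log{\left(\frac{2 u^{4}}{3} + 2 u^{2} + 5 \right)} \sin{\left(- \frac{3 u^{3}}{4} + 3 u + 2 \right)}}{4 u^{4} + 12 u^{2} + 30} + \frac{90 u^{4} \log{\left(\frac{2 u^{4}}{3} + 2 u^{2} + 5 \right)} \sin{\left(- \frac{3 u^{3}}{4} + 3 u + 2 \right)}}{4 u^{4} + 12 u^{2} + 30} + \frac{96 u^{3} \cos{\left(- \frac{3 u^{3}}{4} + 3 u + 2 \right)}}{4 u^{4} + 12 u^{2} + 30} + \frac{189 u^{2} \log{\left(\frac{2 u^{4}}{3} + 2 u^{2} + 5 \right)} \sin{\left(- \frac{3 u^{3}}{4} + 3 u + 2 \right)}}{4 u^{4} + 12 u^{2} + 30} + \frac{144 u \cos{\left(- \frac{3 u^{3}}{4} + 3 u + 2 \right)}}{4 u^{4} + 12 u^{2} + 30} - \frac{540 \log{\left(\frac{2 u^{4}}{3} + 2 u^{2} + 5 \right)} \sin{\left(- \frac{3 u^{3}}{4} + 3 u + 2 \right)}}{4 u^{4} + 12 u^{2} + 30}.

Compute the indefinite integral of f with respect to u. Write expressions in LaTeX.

Recognize the product-rule pattern: f = v'r + vr' with v = 6 \cos{\left(- \frac{3 u^{3}}{4} + 3 u + 2 \right)}, r = \log{\left(\frac{2 u^{4}}{3} + 2 u^{2} + 5 \right)}, so integration by parts undoes it.
Check: d/du[6 \log{\left(\frac{2 u^{4}}{3} + 2 u^{2} + 5 \right)} \cos{\left(- \frac{3 u^{3}}{4} + 3 u + 2 \right)}] = \frac{54 u^{6} \log{\left(\frac{2 u^{4}}{3} + 2 u^{2} + 5 \right)} \sin{\left(- \frac{3 u^{3}}{4} + 3 u + 2 \right)} + 90 u^{4} \log{\left(\frac{2 u^{4}}{3} + 2 u^{2} + 5 \right)} \sin{\left(- \frac{3 u^{3}}{4} + 3 u + 2 \right)} + 96 u^{3} \cos{\left(- \frac{3 u^{3}}{4} + 3 u + 2 \right)} + 189 u^{2} \log{\left(\frac{2 u^{4}}{3} + 2 u^{2} + 5 \right)} \sin{\left(- \frac{3 u^{3}}{4} + 3 u + 2 \right)} + 144 u \cos{\left(- \frac{3 u^{3}}{4} + 3 u + 2 \right)} - 540 \log{\left(\frac{2 u^{4}}{3} + 2 u^{2} + 5 \right)} \sin{\left(- \frac{3 u^{3}}{4} + 3 u + 2 \right)}}{4 u^{4} + 12 u^{2} + 30}, which equals f(u).

F(u) = 6 \log{\left(\frac{2 u^{4}}{3} + 2 u^{2} + 5 \right)} \cos{\left(- \frac{3 u^{3}}{4} + 3 u + 2 \right)} + C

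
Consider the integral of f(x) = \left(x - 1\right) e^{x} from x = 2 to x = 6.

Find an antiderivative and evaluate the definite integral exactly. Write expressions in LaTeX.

f has the shape u'v + uv' for u = x - 2 and v = e^{x} — it is the derivative of the product u*v.
F(x) = x e^{x} - 2 e^{x} is an antiderivative of f.
Check: d/dx[x e^{x} - 2 e^{x}] = x e^{x} - e^{x}, which equals f(x).
F(6) = 4 e^{6}; F(2) = 0.
Integral = F(6) - F(2) = 4 e^{6}.

Antiderivative: F(x) = x e^{x} - 2 e^{x}; value = 4 e^{6}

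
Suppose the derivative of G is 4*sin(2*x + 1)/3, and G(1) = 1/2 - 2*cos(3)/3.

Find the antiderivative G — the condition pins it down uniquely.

Whatever form G(x) takes, its d/dx must return the stated G'(x).
A general antiderivative is -2*cos(2*x + 1)/3 + C.
The condition gives C = 1/2 - 2*cos(3)/3 - (-2*cos(3)/3) = 1/2.
So G(x) = 1/2 - 2*cos(2*x + 1)/3.
Check: d/dx[1/2 - 2*cos(2*x + 1)/3] = 4*sin(2*x + 1)/3 = G'(x).

G(x) = 1/2 - 2*cos(2*x + 1)/3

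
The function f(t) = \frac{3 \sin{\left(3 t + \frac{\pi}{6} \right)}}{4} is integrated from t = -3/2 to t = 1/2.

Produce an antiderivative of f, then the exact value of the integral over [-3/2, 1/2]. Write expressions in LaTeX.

Since d/dt undoes antidifferentiation here, F'(t) = f(t) is required of F(t).
F(t) = - \frac{\cos{\left(3 t + \frac{\pi}{6} \right)}}{4} is an antiderivative of f.
Check: d/dt[- \frac{\cos{\left(3 t + \frac{\pi}{6} \right)}}{4}] = \frac{3 \sin{\left(3 t + \frac{\pi}{6} \right)}}{4} = f(t).
F(1/2) = - \frac{\cos{\left(\frac{\pi}{6} + \frac{3}{2} \right)}}{4}; F(-3/2) = - \frac{\sin{\left(\frac{\pi}{3} + \frac{9}{2} \right)}}{4}.
Integral = F(1/2) - F(-3/2) = \frac{\sin{\left(\frac{\pi}{3} + \frac{9}{2} \right)}}{4} - \frac{\cos{\left(\frac{\pi}{6} + \frac{3}{2} \right)}}{4}.

Antiderivative: F(t) = - \frac{\cos{\left(3 t + \frac{\pi}{6} \right)}}{4}; value = \frac{\sin{\left(\frac{\pi}{3} + \frac{9}{2} \right)}}{4} - \frac{\cos{\left(\frac{\pi}{6} + \frac{3}{2} \right)}}{4}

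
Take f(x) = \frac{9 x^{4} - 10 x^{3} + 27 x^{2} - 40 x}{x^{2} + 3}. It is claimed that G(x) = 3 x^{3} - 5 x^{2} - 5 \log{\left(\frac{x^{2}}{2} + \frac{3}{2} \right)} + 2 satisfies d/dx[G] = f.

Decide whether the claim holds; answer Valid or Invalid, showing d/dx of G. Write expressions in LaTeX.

d/dx[G] = \frac{9 x^{4} - 10 x^{3} + 27 x^{2} - 40 x}{x^{2} + 3}
This equals f(x) exactly, so the claim holds.

Valid. The derivative of G reproduces f.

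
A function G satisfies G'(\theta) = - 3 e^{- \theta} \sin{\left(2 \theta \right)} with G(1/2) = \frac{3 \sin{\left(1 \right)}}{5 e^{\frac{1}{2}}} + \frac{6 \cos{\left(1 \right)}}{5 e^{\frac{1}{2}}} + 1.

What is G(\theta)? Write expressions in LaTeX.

Differentiate the proposed G(\theta) back; it has to land on the given G'(\theta).
A general antiderivative is \frac{3 e^{- \theta} \sin{\left(2 \theta \right)}}{5} + \frac{6 e^{- \theta} \cos{\left(2 \theta \right)}}{5} + C.
The condition gives C = \frac{3 \sin{\left(1 \right)}}{5 e^{\frac{1}{2}}} + \frac{6 \cos{\left(1 \right)}}{5 e^{\frac{1}{2}}} + 1 - (\frac{3 \sin{\left(1 \right)}}{5 e^{\frac{1}{2}}} + \frac{6 \cos{\left(1 \right)}}{5 e^{\frac{1}{2}}}) = 1.
So G(\theta) = 1 + \frac{3 e^{- \theta} \sin{\left(2 \theta \right)}}{5} + \frac{6 e^{- \theta} \cos{\left(2 \theta \right)}}{5}.
Check: d/d\theta[1 + \frac{3 e^{- \theta} \sin{\left(2 \theta \right)}}{5} + \frac{6 e^{- \theta} \cos{\left(2 \theta \right)}}{5}] = - 3 e^{- \theta} \sin{\left(2 \theta \right)} = G'(\theta).

G(\theta) = 1 + \frac{3 e^{- \theta} \sin{\left(2 \theta \right)}}{5} + \frac{6 e^{- \theta} \cos{\left(2 \theta \right)}}{5}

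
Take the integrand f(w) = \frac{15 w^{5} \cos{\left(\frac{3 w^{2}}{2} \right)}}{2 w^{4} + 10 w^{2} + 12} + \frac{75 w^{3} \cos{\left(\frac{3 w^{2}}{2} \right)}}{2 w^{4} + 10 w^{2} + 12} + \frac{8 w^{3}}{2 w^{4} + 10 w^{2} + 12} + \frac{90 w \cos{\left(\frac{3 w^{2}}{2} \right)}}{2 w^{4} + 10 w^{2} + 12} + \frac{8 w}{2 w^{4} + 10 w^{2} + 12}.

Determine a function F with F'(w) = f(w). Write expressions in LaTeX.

Integrate term by term and add the pieces.
Check: d/dw[4 \log{\left(w^{2} + 3 \right)} - 2 \log{\left(\frac{3 w^{2}}{2} + 3 \right)} + \frac{5 \sin{\left(\frac{3 w^{2}}{2} \right)}}{2}] = \frac{15 w^{5} \cos{\left(\frac{3 w^{2}}{2} \right)} + 75 w^{3} \cos{\left(\frac{3 w^{2}}{2} \right)} + 8 w^{3} + 90 w \cos{\left(\frac{3 w^{2}}{2} \right)} + 8 w}{2 w^{4} + 10 w^{2} + 12}, which equals f(w).

An antiderivative is F(w) = 4 \log{\left(w^{2} + 3 \right)} - 2 \log{\left(\frac{3 w^{2}}{2} + 3 \right)} + \frac{5 \sin{\left(\frac{3 w^{2}}{2} \right)}}{2}.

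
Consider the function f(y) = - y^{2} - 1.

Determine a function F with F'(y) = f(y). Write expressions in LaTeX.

An antiderivative is F(y) = - \frac{y^{3}}{3} - y.

A candidate is checked by its d/dy: the result must match f(y).
Check: d/dy[- \frac{y^{3}}{3} - y] = - y^{2} - 1 = f(y).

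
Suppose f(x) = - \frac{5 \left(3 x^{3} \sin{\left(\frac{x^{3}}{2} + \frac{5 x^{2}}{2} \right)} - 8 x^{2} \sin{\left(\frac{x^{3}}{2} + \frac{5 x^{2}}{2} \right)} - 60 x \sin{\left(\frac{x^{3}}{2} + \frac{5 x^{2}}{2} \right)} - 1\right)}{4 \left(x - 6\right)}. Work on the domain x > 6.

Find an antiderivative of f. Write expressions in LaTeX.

An antiderivative is F(x) = \frac{5 \log{\left(x - 6 \right)}}{4} + \frac{5 \cos{\left(\frac{x^{3}}{2} + \frac{5 x^{2}}{2} \right)}}{2}.

An antiderivative F(x) passes only if d/dx[F] lands on f(x) exactly.
Check: d/dx[\frac{5 \log{\left(x - 6 \right)}}{4} + \frac{5 \cos{\left(\frac{x^{3}}{2} + \frac{5 x^{2}}{2} \right)}}{2}] = \frac{- 15 x^{3} \sin{\left(\frac{x^{3}}{2} + \frac{5 x^{2}}{2} \right)} + 40 x^{2} \sin{\left(\frac{x^{3}}{2} + \frac{5 x^{2}}{2} \right)} + 300 x \sin{\left(\frac{x^{3}}{2} + \frac{5 x^{2}}{2} \right)} + 5}{4 x - 24}, which equals f(x).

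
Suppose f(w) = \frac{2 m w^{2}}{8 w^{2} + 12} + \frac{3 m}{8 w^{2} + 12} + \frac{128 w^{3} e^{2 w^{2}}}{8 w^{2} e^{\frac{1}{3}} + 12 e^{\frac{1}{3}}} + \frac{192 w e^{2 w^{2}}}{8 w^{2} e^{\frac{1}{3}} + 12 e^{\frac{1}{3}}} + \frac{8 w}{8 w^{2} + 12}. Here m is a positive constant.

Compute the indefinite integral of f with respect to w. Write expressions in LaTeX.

The integrand splits into summands that can be handled one at a time.
Check: d/dw[\frac{m w + \frac{16 e^{2 w^{2}}}{e^{\frac{1}{3}}} + 2 \log{\left(4 w^{2} + 6 \right)}}{4}] = \frac{2 m w^{2} e^{\frac{1}{3}} + 3 m e^{\frac{1}{3}} + 128 w^{3} e^{2 w^{2}} + 192 w e^{2 w^{2}} + 8 w e^{\frac{1}{3}}}{8 w^{2} e^{\frac{1}{3}} + 12 e^{\frac{1}{3}}}, which equals f(w).

F(w) = \frac{m w + \frac{16 e^{2 w^{2}}}{e^{\frac{1}{3}}} + 2 \log{\left(4 w^{2} + 6 \right)}}{4} + C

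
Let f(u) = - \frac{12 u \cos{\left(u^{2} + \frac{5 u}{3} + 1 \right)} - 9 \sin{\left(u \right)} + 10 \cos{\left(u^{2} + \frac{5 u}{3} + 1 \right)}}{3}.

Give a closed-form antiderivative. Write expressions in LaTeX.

Recover f(u) by differentiating a candidate F(u); any mismatch rules it out.
Check: d/du[- 2 \sin{\left(u^{2} + \frac{5 u}{3} + 1 \right)} - 3 \cos{\left(u \right)}] = - 4 u \cos{\left(u^{2} + \frac{5 u}{3} + 1 \right)} + 3 \sin{\left(u \right)} - \frac{10 \cos{\left(u^{2} + \frac{5 u}{3} + 1 \right)}}{3}, which equals f(u).

An antiderivative is F(u) = - 2 \sin{\left(u^{2} + \frac{5 u}{3} + 1 \right)} - 3 \cos{\left(u \right)}.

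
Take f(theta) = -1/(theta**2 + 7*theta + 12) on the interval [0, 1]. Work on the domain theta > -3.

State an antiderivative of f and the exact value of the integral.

The denominator factors as (theta + 3)*(theta + 4); partial fractions split f into directly integrable pieces: 1/(theta + 4) - 1/(theta + 3).
F(theta) = -log(theta + 3) + log(theta + 4) is an antiderivative of f.
Check: d/dtheta[-log(theta + 3) + log(theta + 4)] = -1/(theta**2 + 7*theta + 12) = f(theta).
F(1) = -log(4) + log(5); F(0) = -log(3) + log(4).
Integral = F(1) - F(0) = -2*log(4) + log(3) + log(5).

Antiderivative: F(theta) = -log(theta + 3) + log(theta + 4); value = -2*log(4) + log(3) + log(5)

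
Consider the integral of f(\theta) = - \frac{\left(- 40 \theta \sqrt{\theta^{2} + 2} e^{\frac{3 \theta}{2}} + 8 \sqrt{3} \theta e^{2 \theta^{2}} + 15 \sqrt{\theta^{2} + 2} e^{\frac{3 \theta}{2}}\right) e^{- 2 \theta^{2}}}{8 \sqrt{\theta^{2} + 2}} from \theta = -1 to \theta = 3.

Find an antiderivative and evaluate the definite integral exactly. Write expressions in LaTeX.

A first test for any F(\theta): its \theta-derivative must equal f(\theta) identically.
F(\theta) = - \sqrt{3 \theta^{2} + 6} - \frac{5 e^{\frac{3 \theta}{2}} e^{- 2 \theta^{2}}}{4} is an antiderivative of f.
Check: d/d\theta[- \sqrt{3 \theta^{2} + 6} - \frac{5 e^{\frac{3 \theta}{2}} e^{- 2 \theta^{2}}}{4}] = \frac{\left(40 \theta \sqrt{\theta^{2} + 2} e^{\frac{3 \theta}{2}} - 8 \sqrt{3} \theta e^{2 \theta^{2}} - 15 \sqrt{\theta^{2} + 2} e^{\frac{3 \theta}{2}}\right) e^{- 2 \theta^{2}}}{8 \sqrt{\theta^{2} + 2}}, which equals f(\theta).
F(3) = - \sqrt{33} - \frac{5}{4 e^{\frac{27}{2}}}; F(-1) = -3 - \frac{5}{4 e^{\frac{7}{2}}}.
Integral = F(3) - F(-1) = - \sqrt{33} - \frac{5}{4 e^{\frac{27}{2}}} + \frac{5}{4 e^{\frac{7}{2}}} + 3.

Antiderivative: F(\theta) = - \sqrt{3 \theta^{2} + 6} - \frac{5 e^{\frac{3 \theta}{2}} e^{- 2 \theta^{2}}}{4}; value = - \sqrt{33} - \frac{5}{4 e^{\frac{27}{2}}} + \frac{5}{4 e^{\frac{7}{2}}} + 3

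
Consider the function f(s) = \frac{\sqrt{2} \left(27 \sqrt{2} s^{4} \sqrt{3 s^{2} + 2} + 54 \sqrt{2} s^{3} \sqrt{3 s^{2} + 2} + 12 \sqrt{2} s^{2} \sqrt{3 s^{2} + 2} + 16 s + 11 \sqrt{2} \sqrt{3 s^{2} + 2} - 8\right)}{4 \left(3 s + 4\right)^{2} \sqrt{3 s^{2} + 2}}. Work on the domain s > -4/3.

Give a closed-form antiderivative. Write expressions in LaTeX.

An antiderivative is F(s) = \frac{3 s^{4}}{6 s + 8} + \frac{s^{3}}{6 s + 8} - \frac{s}{6 s + 8} + \frac{4 \sqrt{\frac{3 s^{2}}{2} + 1}}{18 s + 24} - \frac{5}{6 s + 8}.

Recognize the product-rule pattern: f = u'v + uv' with u = \frac{1}{2 \left(3 s + 4\right)}, v = 3 s^{4} + s^{3} - s + \frac{4 \sqrt{\frac{3 s^{2}}{2} + 1}}{3} - 5, so integration by parts undoes it.
Check: d/ds[\frac{3 s^{4}}{6 s + 8} + \frac{s^{3}}{6 s + 8} - \frac{s}{6 s + 8} + \frac{4 \sqrt{\frac{3 s^{2}}{2} + 1}}{18 s + 24} - \frac{5}{6 s + 8}] = \frac{27 \sqrt{2} s^{4} \sqrt{3 s^{2} + 2} + 54 \sqrt{2} s^{3} \sqrt{3 s^{2} + 2} + 12 \sqrt{2} s^{2} \sqrt{3 s^{2} + 2} + 16 s + 11 \sqrt{2} \sqrt{3 s^{2} + 2} - 8}{18 \sqrt{2} s^{2} \sqrt{3 s^{2} + 2} + 48 \sqrt{2} s \sqrt{3 s^{2} + 2} + 32 \sqrt{2} \sqrt{3 s^{2} + 2}}, which equals f(s).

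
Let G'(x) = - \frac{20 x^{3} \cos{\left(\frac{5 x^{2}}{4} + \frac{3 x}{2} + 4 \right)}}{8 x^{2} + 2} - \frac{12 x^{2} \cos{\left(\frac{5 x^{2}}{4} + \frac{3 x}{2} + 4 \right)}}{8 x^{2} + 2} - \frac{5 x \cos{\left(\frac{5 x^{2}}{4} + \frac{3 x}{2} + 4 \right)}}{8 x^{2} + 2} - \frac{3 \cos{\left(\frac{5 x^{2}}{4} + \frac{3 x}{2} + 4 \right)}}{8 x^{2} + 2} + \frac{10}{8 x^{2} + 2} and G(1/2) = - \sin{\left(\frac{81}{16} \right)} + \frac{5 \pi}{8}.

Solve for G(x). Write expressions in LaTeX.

Integrate term by term and add the pieces.
A general antiderivative is - \sin{\left(\frac{5 x^{2}}{4} + \frac{3 x}{2} + 4 \right)} + \frac{5 \operatorname{atan}{\left(2 x \right)}}{2} + C.
The condition gives C = - \sin{\left(\frac{81}{16} \right)} + \frac{5 \pi}{8} - (- \sin{\left(\frac{81}{16} \right)} + \frac{5 \pi}{8}) = 0.
So G(x) = \frac{- 2 \sin{\left(\frac{5 x^{2}}{4} + \frac{3 x}{2} + 4 \right)} + 5 \operatorname{atan}{\left(2 x \right)}}{2}.
Check: d/dx[\frac{- 2 \sin{\left(\frac{5 x^{2}}{4} + \frac{3 x}{2} + 4 \right)} + 5 \operatorname{atan}{\left(2 x \right)}}{2}] = \frac{- 20 x^{3} \cos{\left(\frac{5 x^{2}}{4} + \frac{3 x}{2} + 4 \right)} - 12 x^{2} \cos{\left(\frac{5 x^{2}}{4} + \frac{3 x}{2} + 4 \right)} - 5 x \cos{\left(\frac{5 x^{2}}{4} + \frac{3 x}{2} + 4 \right)} - 3 \cos{\left(\frac{5 x^{2}}{4} + \frac{3 x}{2} + 4 \right)} + 10}{8 x^{2} + 2}, which equals G'(x).

G(x) = \frac{- 2 \sin{\left(\frac{5 x^{2}}{4} + \frac{3 x}{2} + 4 \right)} + 5 \operatorname{atan}{\left(2 x \right)}}{2}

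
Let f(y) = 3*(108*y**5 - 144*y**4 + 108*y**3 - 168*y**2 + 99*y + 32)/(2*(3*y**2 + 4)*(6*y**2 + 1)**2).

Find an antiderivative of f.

Differentiate the proposed F(y) back; it has to land on f(y) exactly.
Check: d/dy[3*(6*y**2*log(3*y**2/2 + 2) + 16*y + log(3*y**2/2 + 2) - 4)/(4*(6*y**2 + 1))] = (324*y**5 - 432*y**4 + 324*y**3 - 504*y**2 + 297*y + 96)/(216*y**6 + 360*y**4 + 102*y**2 + 8), which equals f(y).

An antiderivative is F(y) = 3*(6*y**2*log(3*y**2/2 + 2) + 16*y + log(3*y**2/2 + 2) - 4)/(4*(6*y**2 + 1)).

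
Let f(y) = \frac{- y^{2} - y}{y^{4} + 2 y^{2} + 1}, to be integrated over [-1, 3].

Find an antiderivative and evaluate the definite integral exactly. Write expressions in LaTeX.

Antiderivative: F(y) = - \frac{- y - 1}{2 y^{2} + 2} - \frac{\operatorname{atan}{\left(y \right)}}{2}; value = - \frac{\operatorname{atan}{\left(3 \right)}}{2} - \frac{\pi}{8} + \frac{1}{5}

Differentiate the proposed F(y) back; it has to land on f(y) exactly.
F(y) = - \frac{- y - 1}{2 y^{2} + 2} - \frac{\operatorname{atan}{\left(y \right)}}{2} is an antiderivative of f.
Check: d/dy[- \frac{- y - 1}{2 y^{2} + 2} - \frac{\operatorname{atan}{\left(y \right)}}{2}] = \frac{- y^{2} - y}{y^{4} + 2 y^{2} + 1} = f(y).
F(3) = \frac{1}{5} - \frac{\operatorname{atan}{\left(3 \right)}}{2}; F(-1) = \frac{\pi}{8}.
Integral = F(3) - F(-1) = - \frac{\operatorname{atan}{\left(3 \right)}}{2} - \frac{\pi}{8} + \frac{1}{5}.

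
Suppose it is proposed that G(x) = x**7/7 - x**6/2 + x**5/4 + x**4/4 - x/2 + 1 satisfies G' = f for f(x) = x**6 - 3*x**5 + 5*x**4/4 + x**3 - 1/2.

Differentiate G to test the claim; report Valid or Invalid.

d/dx[G] = x**6 - 3*x**5 + 5*x**4/4 + x**3 - 1/2
This equals f(x) exactly, so the claim holds.

Valid: G'(x) = f(x).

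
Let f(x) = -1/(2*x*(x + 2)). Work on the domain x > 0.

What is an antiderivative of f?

Factor the denominator (2*x*(x + 2)) and decompose: f = 1/(4*(x + 2)) - 1/(4*x); each piece integrates to a log, atan, or power term.
Check: d/dx[-log(x)/4 + log(x + 2)/4] = -1/(2*x**2 + 4*x), which equals f(x).

An antiderivative is F(x) = -log(x)/4 + log(x + 2)/4.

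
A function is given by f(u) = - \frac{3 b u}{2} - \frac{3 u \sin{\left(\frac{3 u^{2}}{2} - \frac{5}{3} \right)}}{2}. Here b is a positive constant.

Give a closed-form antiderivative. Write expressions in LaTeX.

An antiderivative is F(u) = - \frac{3 b u^{2}}{4} + \frac{\cos{\left(\frac{3 u^{2}}{2} - \frac{5}{3} \right)}}{2}.

The integrand splits into summands that can be handled one at a time.
Check: d/du[- \frac{3 b u^{2}}{4} + \frac{\cos{\left(\frac{3 u^{2}}{2} - \frac{5}{3} \right)}}{2}] = - \frac{3 b u}{2} - \frac{3 u \sin{\left(\frac{3 u^{2}}{2} - \frac{5}{3} \right)}}{2} = f(u).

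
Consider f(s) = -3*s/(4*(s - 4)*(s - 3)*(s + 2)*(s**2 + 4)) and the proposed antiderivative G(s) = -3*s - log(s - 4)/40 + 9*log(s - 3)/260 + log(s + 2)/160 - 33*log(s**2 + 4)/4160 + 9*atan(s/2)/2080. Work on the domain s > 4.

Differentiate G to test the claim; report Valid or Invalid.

d/ds[G] = (-12*s**5 + 60*s**4 - 24*s**3 - 48*s**2 + 93*s - 1152)/(4*s**5 - 20*s**4 + 8*s**3 + 16*s**2 - 32*s + 384)
d/ds[G] - f(s) = -3 != 0.

Invalid: d/ds[G] - f = -3, which is not 0.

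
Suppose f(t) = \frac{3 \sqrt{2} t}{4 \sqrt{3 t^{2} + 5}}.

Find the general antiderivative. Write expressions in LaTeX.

f matches the chain-rule pattern g'(h)*h' with inner function h(t) = \frac{3 t^{2}}{2} + \frac{5}{2}; substituting u = h(t) collapses the integral.
Check: d/dt[\frac{\sqrt{2} \sqrt{3 t^{2} + 5}}{4}] = \frac{3 \sqrt{2} t}{4 \sqrt{3 t^{2} + 5}} = f(t).

F(t) = \frac{\sqrt{2} \sqrt{3 t^{2} + 5}}{4} + C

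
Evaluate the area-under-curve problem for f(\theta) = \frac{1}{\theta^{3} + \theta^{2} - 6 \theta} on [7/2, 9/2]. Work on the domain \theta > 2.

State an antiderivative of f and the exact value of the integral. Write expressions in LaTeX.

Antiderivative: F(\theta) = - \frac{\log{\left(\theta \right)}}{6} + \frac{\log{\left(\theta - 2 \right)}}{10} + \frac{\log{\left(\theta + 3 \right)}}{15}; value = - \frac{\log{\left(\frac{9}{2} \right)}}{6} - \frac{\log{\left(\frac{13}{2} \right)}}{15} - \frac{\log{\left(\frac{3}{2} \right)}}{10} + \frac{\log{\left(\frac{5}{2} \right)}}{10} + \frac{\log{\left(\frac{15}{2} \right)}}{15} + \frac{\log{\left(\frac{7}{2} \right)}}{6}

The denominator factors as \theta \left(\theta - 2\right) \left(\theta + 3\right); partial fractions split f into directly integrable pieces: \frac{1}{15 \left(\theta + 3\right)} + \frac{1}{10 \left(\theta - 2\right)} - \frac{1}{6 \theta}.
F(\theta) = - \frac{\log{\left(\theta \right)}}{6} + \frac{\log{\left(\theta - 2 \right)}}{10} + \frac{\log{\left(\theta + 3 \right)}}{15} is an antiderivative of f.
Check: d/d\theta[- \frac{\log{\left(\theta \right)}}{6} + \frac{\log{\left(\theta - 2 \right)}}{10} + \frac{\log{\left(\theta + 3 \right)}}{15}] = \frac{1}{\theta^{3} + \theta^{2} - 6 \theta} = f(\theta).
F(9/2) = - \frac{\log{\left(\frac{9}{2} \right)}}{6} + \frac{\log{\left(\frac{5}{2} \right)}}{10} + \frac{\log{\left(\frac{15}{2} \right)}}{15}; F(7/2) = - \frac{\log{\left(\frac{7}{2} \right)}}{6} + \frac{\log{\left(\frac{3}{2} \right)}}{10} + \frac{\log{\left(\frac{13}{2} \right)}}{15}.
Integral = F(9/2) - F(7/2) = - \frac{\log{\left(\frac{9}{2} \right)}}{6} - \frac{\log{\left(\frac{13}{2} \right)}}{15} - \frac{\log{\left(\frac{3}{2} \right)}}{10} + \frac{\log{\left(\frac{5}{2} \right)}}{10} + \frac{\log{\left(\frac{15}{2} \right)}}{15} + \frac{\log{\left(\frac{7}{2} \right)}}{6}.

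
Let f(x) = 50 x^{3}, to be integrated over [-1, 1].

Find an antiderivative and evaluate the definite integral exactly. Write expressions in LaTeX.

Check any antiderivative F(x) by computing F'(x) and comparing it with f(x).
F(x) = \frac{25 x^{4}}{2} is an antiderivative of f.
Check: d/dx[\frac{25 x^{4}}{2}] = 50 x^{3} = f(x).
F(1) = \frac{25}{2}; F(-1) = \frac{25}{2}.
Integral = F(1) - F(-1) = 0.

Antiderivative: F(x) = \frac{25 x^{4}}{2}; value = 0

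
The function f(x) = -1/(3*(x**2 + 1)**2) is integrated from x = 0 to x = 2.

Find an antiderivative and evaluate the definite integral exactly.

Antiderivative: F(x) = (-x - (x**2 + 1)*atan(x))/(6*(x**2 + 1)); value = -atan(2)/6 - 1/15

Recover f(x) by differentiating a candidate F(x); any mismatch rules it out.
F(x) = (-x - (x**2 + 1)*atan(x))/(6*(x**2 + 1)) is an antiderivative of f.
Check: d/dx[(-x - (x**2 + 1)*atan(x))/(6*(x**2 + 1))] = -1/(3*x**4 + 6*x**2 + 3), which equals f(x).
F(2) = -atan(2)/6 - 1/15; F(0) = 0.
Integral = F(2) - F(0) = -atan(2)/6 - 1/15.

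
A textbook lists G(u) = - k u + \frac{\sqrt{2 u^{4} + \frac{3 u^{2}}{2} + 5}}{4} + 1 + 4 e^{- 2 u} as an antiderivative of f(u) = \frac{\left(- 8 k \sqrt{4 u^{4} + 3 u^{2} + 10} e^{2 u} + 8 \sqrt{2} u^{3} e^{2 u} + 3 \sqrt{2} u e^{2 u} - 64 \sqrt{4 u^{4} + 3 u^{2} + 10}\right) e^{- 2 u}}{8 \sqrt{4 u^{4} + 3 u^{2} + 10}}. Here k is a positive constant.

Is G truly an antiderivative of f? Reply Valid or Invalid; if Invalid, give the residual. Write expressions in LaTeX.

d/du[G] = \frac{\left(- 8 k \sqrt{4 u^{4} + 3 u^{2} + 10} e^{2 u} + 8 \sqrt{2} u^{3} e^{2 u} + 3 \sqrt{2} u e^{2 u} - 64 \sqrt{4 u^{4} + 3 u^{2} + 10}\right) e^{- 2 u}}{8 \sqrt{4 u^{4} + 3 u^{2} + 10}}
This equals f(u) exactly, so the claim holds.

Valid - differentiating G returns exactly f.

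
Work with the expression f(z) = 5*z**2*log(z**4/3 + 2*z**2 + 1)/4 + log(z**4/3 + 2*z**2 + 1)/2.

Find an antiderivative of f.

Integrate term by term and add the pieces.
Check: d/dz[5*z**3*log(z**4/3 + 2*z**2 + 1)/12 - 5*z**3/9 + z*log(z**4/3 + 2*z**2 + 1)/2 + 3*z + 2*sqrt(137/16 - 167*sqrt(6)/48)*atan(23*z/(3*sqrt(3)*sqrt(411 - 167*sqrt(6)) + 5*sqrt(2)*sqrt(411 - 167*sqrt(6)))) - 2*sqrt(167*sqrt(6)/48 + 137/16)*atan(23*z/(-3*sqrt(3)*sqrt(167*sqrt(6) + 411) + 5*sqrt(2)*sqrt(167*sqrt(6) + 411)))] = 5*z**2*log(z**4/3 + 2*z**2 + 1)/4 + log(z**4/3 + 2*z**2 + 1)/2 = f(z).

An antiderivative is F(z) = 5*z**3*log(z**4/3 + 2*z**2 + 1)/12 - 5*z**3/9 + z*log(z**4/3 + 2*z**2 + 1)/2 + 3*z + 2*sqrt(137/16 - 167*sqrt(6)/48)*atan(23*z/(3*sqrt(3)*sqrt(411 - 167*sqrt(6)) + 5*sqrt(2)*sqrt(411 - 167*sqrt(6)))) - 2*sqrt(167*sqrt(6)/48 + 137/16)*atan(23*z/(-3*sqrt(3)*sqrt(167*sqrt(6) + 411) + 5*sqrt(2)*sqrt(167*sqrt(6) + 411))).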